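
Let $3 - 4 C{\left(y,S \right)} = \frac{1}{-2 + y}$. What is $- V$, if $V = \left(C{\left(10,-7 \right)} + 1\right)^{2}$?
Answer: $- \frac{3025}{1024} \approx -2.9541$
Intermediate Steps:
$C{\left(y,S \right)} = \frac{3}{4} - \frac{1}{4 \left(-2 + y\right)}$
$V = \frac{3025}{1024}$ ($V = \left(\frac{-7 + 3 \cdot 10}{4 \left(-2 + 10\right)} + 1\right)^{2} = \left(\frac{-7 + 30}{4 \cdot 8} + 1\right)^{2} = \left(\frac{1}{4} \cdot \frac{1}{8} \cdot 23 + 1\right)^{2} = \left(\frac{23}{32} + 1\right)^{2} = \left(\frac{55}{32}\right)^{2} = \frac{3025}{1024} \approx 2.9541$)
$- V = \left(-1\right) \frac{3025}{1024} = - \frac{3025}{1024}$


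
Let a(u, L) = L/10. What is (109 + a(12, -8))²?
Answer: 292681/25 ≈ 11707.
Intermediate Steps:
a(u, L) = L/10 (a(u, L) = L*(⅒) = L/10)
(109 + a(12, -8))² = (109 + (⅒)*(-8))² = (109 - ⅘)² = (541/5)² = 292681/25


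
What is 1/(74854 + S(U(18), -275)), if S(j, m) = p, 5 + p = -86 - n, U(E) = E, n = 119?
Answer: 1/74644 ≈ 1.3397e-5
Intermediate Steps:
p = -210 (p = -5 + (-86 - 1*119) = -5 + (-86 - 119) = -5 - 205 = -210)
S(j, m) = -210
1/(74854 + S(U(18), -275)) = 1/(74854 - 210) = 1/74644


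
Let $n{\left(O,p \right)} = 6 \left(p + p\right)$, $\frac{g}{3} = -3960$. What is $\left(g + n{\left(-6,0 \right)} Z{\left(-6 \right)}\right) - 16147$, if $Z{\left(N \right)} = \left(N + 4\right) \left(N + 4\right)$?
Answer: $-28027$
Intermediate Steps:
$g = -11880$ ($g = 3 \left(-3960\right) = -11880$)
$Z{\left(N \right)} = \left(4 + N\right)^{2}$ ($Z{\left(N \right)} = \left(4 + N\right) \left(4 + N\right) = \left(4 + N\right)^{2}$)
$n{\left(O,p \right)} = 12 p$ ($n{\left(O,p \right)} = 6 \cdot 2 p = 12 p$)
$\left(g + n{\left(-6,0 \right)} Z{\left(-6 \right)}\right) - 16147 = \left(-11880 + 12 \cdot 0 \left(4 - 6\right)^{2}\right) - 16147 = \left(-11880 + 0 \left(-2\right)^{2}\right) - 16147 = \left(-11880 + 0 \cdot 4\right) - 16147 = \left(-11880 + 0\right) - 16147 = -11880 - 16147 = -28027$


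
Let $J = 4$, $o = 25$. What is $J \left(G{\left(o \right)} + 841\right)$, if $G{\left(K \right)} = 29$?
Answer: $3480$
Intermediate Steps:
$J \left(G{\left(o \right)} + 841\right) = 4 \left(29 + 841\right) = 4 \cdot 870 = 3480$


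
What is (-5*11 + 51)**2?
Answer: 16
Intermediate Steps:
(-5*11 + 51)**2 = (-55 + 51)**2 = (-4)**2 = 16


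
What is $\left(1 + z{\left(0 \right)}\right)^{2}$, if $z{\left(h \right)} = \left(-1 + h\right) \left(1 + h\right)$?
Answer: $0$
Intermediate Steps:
$z{\left(h \right)} = \left(1 + h\right) \left(-1 + h\right)$
$\left(1 + z{\left(0 \right)}\right)^{2} = \left(1 - \left(1 - 0^{2}\right)\right)^{2} = \left(1 + \left(-1 + 0\right)\right)^{2} = \left(1 - 1\right)^{2} = 0^{2} = 0$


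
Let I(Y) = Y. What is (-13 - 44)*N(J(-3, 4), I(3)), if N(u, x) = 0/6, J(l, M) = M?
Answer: 0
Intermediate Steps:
N(u, x) = 0 (N(u, x) = 0*(⅙) = 0)
(-13 - 44)*N(J(-3, 4), I(3)) = (-13 - 44)*0 = -57*0 = 0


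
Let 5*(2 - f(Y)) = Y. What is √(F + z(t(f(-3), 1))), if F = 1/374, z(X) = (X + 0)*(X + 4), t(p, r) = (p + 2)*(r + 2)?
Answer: √858987866/1870 ≈ 15.673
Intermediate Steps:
f(Y) = 2 - Y/5
t(p, r) = (2 + p)*(2 + r)
z(X) = X*(4 + X)
F = 1/374 ≈ 0.0026738
√(F + z(t(f(-3), 1))) = √(1/374 + (4 + 2*(2 - ⅕*(-3)) + 2*1 + (2 - ⅕*(-3))*1)*(4 + (4 + 2*(2 - ⅕*(-3)) + 2*1 + (2 - ⅕*(-3))*1))) = √(1/374 + (4 + 2*(2 + ⅗) + 2 + (2 + ⅗)*1)*(4 + (4 + 2*(2 + ⅗) + 2 + (2 + ⅗)*1))) = √(1/374 + (4 + 2*(13/5) + 2 + (13/5)*1)*(4 + (4 + 2*(13/5) + 2 + (13/5)*1))) = √(1/374 + (4 + 26/5 + 2 + 13/5)*(4 + (4 + 26/5 + 2 + 13/5))) = √(1/374 + 69*(4 + 69/5)/5) = √(1/374 + (69/5)*(89/5)) = √(1/374 + 6141/25) = √(2296759/9350) = √858987866/1870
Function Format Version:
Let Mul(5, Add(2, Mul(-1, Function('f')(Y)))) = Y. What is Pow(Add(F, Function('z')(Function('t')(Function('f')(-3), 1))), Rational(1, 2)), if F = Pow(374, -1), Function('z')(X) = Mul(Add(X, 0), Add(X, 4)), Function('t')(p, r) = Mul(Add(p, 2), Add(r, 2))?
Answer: Mul(Rational(1, 1870), Pow(858987866, Rational(1, 2))) ≈ 15.673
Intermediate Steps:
Function('f')(Y) = Add(2, Mul(Rational(-1, 5), Y))
Function('t')(p, r) = Mul(Add(2, p), Add(2, r))
Function('z')(X) = Mul(X, Add(4, X))
F = Rational(1, 374) ≈ 0.0026738
Pow(Add(F, Function('z')(Function('t')(Function('f')(-3), 1))), Rational(1, 2)) = Pow(Add(Rational(1, 374), Mul(Add(4, Mul(2, Add(2, Mul(Rational(-1, 5), -3))), Mul(2, 1), Mul(Add(2, Mul(Rational(-1, 5), -3)), 1)), Add(4, Add(4, Mul(2, Add(2, Mul(Rational(-1, 5), -3))), Mul(2, 1), Mul(Add(2, Mul(Rational(-1, 5), -3)), 1))))), Rational(1, 2)) = Pow(Add(Rational(1, 374), Mul(Add(4, Mul(2, Add(2, Rational(3, 5))), 2, Mul(Add(2, Rational(3, 5)), 1)), Add(4, Add(4, Mul(2, Add(2, Rational(3, 5))), 2, Mul(Add(2, Rational(3, 5)), 1))))), Rational(1, 2)) = Pow(Add(Rational(1, 374), Mul(Add(4, Mul(2, Rational(13, 5)), 2, Mul(Rational(13, 5), 1)), Add(4, Add(4, Mul(2, Rational(13, 5)), 2, Mul(Rational(13, 5), 1))))), Rational(1, 2)) = Pow(Add(Rational(1, 374), Mul(Add(4, Rational(26, 5), 2, Rational(13, 5)), Add(4, Add(4, Rational(26, 5), 2, Rational(13, 5))))), Rational(1, 2)) = Pow(Add(Rational(1, 374), Mul(Rational(69, 5), Add(4, Rational(69, 5)))), Rational(1, 2)) = Pow(Add(Rational(1, 374), Mul(Rational(69, 5), Rational(89, 5))), Rational(1, 2)) = Pow(Add(Rational(1, 374), Rational(6141, 25)), Rational(1, 2)) = Pow(Rational(2296759, 9350), Rational(1, 2)) = Mul(Rational(1, 1870), Pow(858987866, Rational(1, 2)))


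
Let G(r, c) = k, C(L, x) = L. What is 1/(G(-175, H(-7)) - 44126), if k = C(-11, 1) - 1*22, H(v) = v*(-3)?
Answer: -1/44159 ≈ -2.2645e-5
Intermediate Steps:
H(v) = -3*v
k = -33 (k = -11 - 1*22 = -11 - 22 = -33)
G(r, c) = -33
1/(G(-175, H(-7)) - 44126) = 1/(-33 - 44126) = 1/(-44159) = -1/44159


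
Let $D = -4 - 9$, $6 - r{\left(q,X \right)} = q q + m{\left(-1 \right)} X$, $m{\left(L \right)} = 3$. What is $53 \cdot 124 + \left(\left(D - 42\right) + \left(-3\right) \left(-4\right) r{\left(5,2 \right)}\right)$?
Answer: $6217$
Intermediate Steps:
$r{\left(q,X \right)} = 6 - q^{2} - 3 X$ ($r{\left(q,X \right)} = 6 - \left(q q + 3 X\right) = 6 - \left(q^{2} + 3 X\right) = 6 - q^{2} - 3 X$)
$D = -13$
$53 \cdot 124 + \left(\left(D - 42\right) + \left(-3\right) \left(-4\right) r{\left(5,2 \right)}\right) = 53 \cdot 124 + \left(\left(-13 - 42\right) + \left(-3\right) \left(-4\right) \left(6 - 5^{2} - 6\right)\right) = 6572 + \left(-55 + 12 \left(6 - 25 - 6\right)\right) = 6572 + \left(-55 + 12 \left(-25\right)\right) = 6572 - 355 = 6217$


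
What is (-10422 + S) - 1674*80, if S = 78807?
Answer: -65535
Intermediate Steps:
(-10422 + S) - 1674*80 = (-10422 + 78807) - 1674*80 = 68385 - 133920 = -65535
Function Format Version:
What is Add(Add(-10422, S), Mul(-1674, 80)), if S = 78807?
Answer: -65535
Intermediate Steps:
Add(Add(-10422, S), Mul(-1674, 80)) = Add(Add(-10422, 78807), Mul(-1674, 80)) = Add(68385, -133920) = -65535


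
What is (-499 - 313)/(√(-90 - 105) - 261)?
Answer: 17661/5693 + 203*I*√195/17079 ≈ 3.1022 + 0.16598*I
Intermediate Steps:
(-499 - 313)/(√(-90 - 105) - 261) = -812/(√(-195) - 261) = -812/(I*√195 - 261) = -812/(-261 + I*√195)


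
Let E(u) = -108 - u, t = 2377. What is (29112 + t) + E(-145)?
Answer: 31526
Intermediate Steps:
(29112 + t) + E(-145) = (29112 + 2377) + (-108 - 1*(-145)) = 31489 + (-108 + 145) = 31489 + 37 = 31526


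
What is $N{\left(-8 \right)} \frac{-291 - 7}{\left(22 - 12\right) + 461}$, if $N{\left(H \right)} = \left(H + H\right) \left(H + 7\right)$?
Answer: $- \frac{4768}{471} \approx -10.123$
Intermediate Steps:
$N{\left(H \right)} = 2 H \left(7 + H\right)$
$N{\left(-8 \right)} \frac{-291 - 7}{\left(22 - 12\right) + 461} = 2 \left(-8\right) \left(7 - 8\right) \frac{-291 - 7}{\left(22 - 12\right) + 461} = 2 \left(-8\right) \left(-1\right) \left(- \frac{298}{10 + 461}\right) = 16 \left(- \frac{298}{471}\right) = - \frac{4768}{471}$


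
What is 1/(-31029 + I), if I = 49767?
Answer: 1/18738 ≈ 5.3367e-5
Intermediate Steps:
1/(-31029 + I) = 1/(-31029 + 49767) = 1/18738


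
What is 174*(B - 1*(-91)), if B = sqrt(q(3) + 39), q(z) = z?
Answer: 15834 + 174*sqrt(42) ≈ 16962.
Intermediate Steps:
B = sqrt(42) (B = sqrt(3 + 39) = sqrt(42) ≈ 6.4807)
174*(B - 1*(-91)) = 174*(sqrt(42) - 1*(-91)) = 174*(sqrt(42) + 91) = 174*(91 + sqrt(42)) = 15834 + 174*sqrt(42)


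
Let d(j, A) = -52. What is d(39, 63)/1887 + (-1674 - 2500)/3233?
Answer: -8044454/6100671 ≈ -1.3186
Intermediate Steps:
d(39, 63)/1887 + (-1674 - 2500)/3233 = -52/1887 + (-1674 - 2500)/3233 = -52*1/1887 - 4174*1/3233 = -52/1887 - 4174/3233 = -8044454/6100671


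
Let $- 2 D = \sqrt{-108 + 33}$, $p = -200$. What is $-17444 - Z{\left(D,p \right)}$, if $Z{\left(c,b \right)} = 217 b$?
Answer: $25956$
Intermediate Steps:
$D = - \frac{5 i \sqrt{3}}{2}$ ($D = - \frac{\sqrt{-108 + 33}}{2} = - \frac{\sqrt{-75}}{2} = - \frac{5 i \sqrt{3}}{2} \approx - 4.3301 i$)
$-17444 - Z{\left(D,p \right)} = -17444 - 217 \left(-200\right) = -17444 - -43400 = -17444 + 43400 = 25956$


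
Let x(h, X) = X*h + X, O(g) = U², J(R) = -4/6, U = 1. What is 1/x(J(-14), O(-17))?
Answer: 3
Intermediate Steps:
J(R) = -⅔ (J(R) = -4*⅙ = -⅔)
O(g) = 1 (O(g) = 1² = 1)
x(h, X) = X + X*h
1/x(J(-14), O(-17)) = 1/(1*(1 - ⅔)) = 1/(1*(⅓)) = 1/(⅓) = 3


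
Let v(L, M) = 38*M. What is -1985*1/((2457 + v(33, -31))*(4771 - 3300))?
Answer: -1985/1881409 ≈ -0.0010551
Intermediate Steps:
-1985*1/((2457 + v(33, -31))*(4771 - 3300)) = -1985*1/((2457 + 38*(-31))*(4771 - 3300)) = -1985*1/(1471*(2457 - 1178)) = -1985/(1279*1471) = -1985/1881409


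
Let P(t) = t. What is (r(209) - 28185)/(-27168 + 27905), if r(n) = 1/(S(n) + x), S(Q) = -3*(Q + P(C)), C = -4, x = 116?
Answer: -14064316/367763 ≈ -38.243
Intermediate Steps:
S(Q) = 12 - 3*Q (S(Q) = -3*(Q - 4) = -3*(-4 + Q) = 12 - 3*Q)
r(n) = 1/(128 - 3*n) (r(n) = 1/((12 - 3*n) + 116) = 1/(128 - 3*n))
(r(209) - 28185)/(-27168 + 27905) = (-1/(-128 + 3*209) - 28185)/(-27168 + 27905) = (-1/(-128 + 627) - 28185)/737 = (-1/499 - 28185)*(1/737) = -14064316/499*1/737 = -14064316/367763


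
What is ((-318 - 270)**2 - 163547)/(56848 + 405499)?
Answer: 182197/462347 ≈ 0.39407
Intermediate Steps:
((-318 - 270)**2 - 163547)/(56848 + 405499) = ((-588)**2 - 163547)/462347 = (345744 - 163547)*(1/462347) = 182197*(1/462347) = 182197/462347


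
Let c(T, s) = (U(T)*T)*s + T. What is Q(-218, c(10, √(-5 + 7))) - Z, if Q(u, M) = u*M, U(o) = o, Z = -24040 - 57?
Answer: 21917 - 21800*√2 ≈ -8912.9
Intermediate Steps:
Z = -24097
c(T, s) = T + s*T² (c(T, s) = (T*T)*s + T = T²*s + T = s*T² + T = T + s*T²)
Q(u, M) = M*u
Q(-218, c(10, √(-5 + 7))) - Z = (10*(1 + 10*√(-5 + 7)))*(-218) - 1*(-24097) = (10*(1 + 10*√2))*(-218) + 24097 = (10 + 100*√2)*(-218) + 24097 = (-2180 - 21800*√2) + 24097 = 21917 - 21800*√2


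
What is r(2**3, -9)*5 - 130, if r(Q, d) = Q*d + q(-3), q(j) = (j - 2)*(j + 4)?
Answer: -515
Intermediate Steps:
q(j) = (-2 + j)*(4 + j)
r(Q, d) = -5 + Q*d (r(Q, d) = Q*d + (-8 + (-3)**2 + 2*(-3)) = Q*d + (-8 + 9 - 6) = Q*d - 5 = -5 + Q*d)
r(2**3, -9)*5 - 130 = (-5 + 2**3*(-9))*5 - 130 = (-5 + 8*(-9))*5 - 130 = (-5 - 72)*5 - 130 = -77*5 - 130 = -385 - 130 = -515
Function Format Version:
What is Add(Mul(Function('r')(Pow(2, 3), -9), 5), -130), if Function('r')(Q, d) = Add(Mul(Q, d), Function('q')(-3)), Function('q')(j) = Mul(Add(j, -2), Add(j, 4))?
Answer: -515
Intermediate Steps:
Function('q')(j) = Mul(Add(-2, j), Add(4, j))
Function('r')(Q, d) = Add(-5, Mul(Q, d)) (Function('r')(Q, d) = Add(Mul(Q, d), Add(-8, Pow(-3, 2), Mul(2, -3))) = Add(Mul(Q, d), Add(-8, 9, -6)) = Add(Mul(Q, d), -5) = Add(-5, Mul(Q, d)))
Add(Mul(Function('r')(Pow(2, 3), -9), 5), -130) = Add(Mul(Add(-5, Mul(Pow(2, 3), -9)), 5), -130) = Add(Mul(Add(-5, Mul(8, -9)), 5), -130) = Add(Mul(Add(-5, -72), 5), -130) = Add(Mul(-77, 5), -130) = Add(-385, -130) = -515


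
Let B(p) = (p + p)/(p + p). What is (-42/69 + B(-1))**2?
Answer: 81/529 ≈ 0.15312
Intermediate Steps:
B(p) = 1 (B(p) = (2*p)/((2*p)) = (2*p)*(1/(2*p)) = 1)
(-42/69 + B(-1))**2 = (-42/69 + 1)**2 = (-42*1/69 + 1)**2 = (-14/23 + 1)**2 = (9/23)**2 = 81/529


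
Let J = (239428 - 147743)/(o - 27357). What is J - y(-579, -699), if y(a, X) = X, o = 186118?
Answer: 111065624/158761 ≈ 699.58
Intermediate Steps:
J = 91685/158761 (J = (239428 - 147743)/(186118 - 27357) = 91685/158761 ≈ 0.57750)
J - y(-579, -699) = 91685/158761 - 1*(-699) = 91685/158761 + 699 = 111065624/158761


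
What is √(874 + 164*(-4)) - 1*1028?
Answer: -1028 + √218 ≈ -1013.2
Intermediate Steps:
√(874 + 164*(-4)) - 1*1028 = √(874 - 656) - 1028 = √218 - 1028 = -1028 + √218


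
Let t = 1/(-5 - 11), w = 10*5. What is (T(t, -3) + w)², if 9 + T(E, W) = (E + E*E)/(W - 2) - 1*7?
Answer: 75811849/65536 ≈ 1156.8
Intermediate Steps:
w = 50
t = -1/16 (t = 1/(-16) = -1/16 ≈ -0.062500)
T(E, W) = -16 + (E + E²)/(-2 + W) (T(E, W) = -9 + ((E + E*E)/(W - 2) - 1*7) = -9 + ((E + E²)/(-2 + W) - 7) = -9 + (-7 + (E + E²)/(-2 + W)) = -16 + (E + E²)/(-2 + W))
(T(t, -3) + w)² = ((32 - 1/16 + (-1/16)² - 16*(-3))/(-2 - 3) + 50)² = ((32 - 1/16 + 1/256 + 48)/(-5) + 50)² = (-⅕*20465/256 + 50)² = (-4093/256 + 50)² = (8707/256)² = 75811849/65536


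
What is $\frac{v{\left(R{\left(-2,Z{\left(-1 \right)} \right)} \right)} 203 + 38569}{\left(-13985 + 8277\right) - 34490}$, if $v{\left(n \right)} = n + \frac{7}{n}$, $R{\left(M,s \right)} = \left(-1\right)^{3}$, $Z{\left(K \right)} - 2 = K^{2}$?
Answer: $- \frac{36945}{40198} \approx -0.91908$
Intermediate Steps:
$Z{\left(K \right)} = 2 + K^{2}$
$R{\left(M,s \right)} = -1$
$\frac{v{\left(R{\left(-2,Z{\left(-1 \right)} \right)} \right)} 203 + 38569}{\left(-13985 + 8277\right) - 34490} = \frac{\left(-1 + \frac{7}{-1}\right) 203 + 38569}{\left(-13985 + 8277\right) - 34490} = \frac{\left(-1 + 7 \left(-1\right)\right) 203 + 38569}{-5708 - 34490} = \frac{\left(-1 - 7\right) 203 + 38569}{-40198} = \left(\left(-8\right) 203 + 38569\right) \left(- \frac{1}{40198}\right) = \left(-1624 + 38569\right) \left(- \frac{1}{40198}\right) = 36945 \left(- \frac{1}{40198}\right) = - \frac{36945}{40198}$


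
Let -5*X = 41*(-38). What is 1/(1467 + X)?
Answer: 5/8893 ≈ 0.00056224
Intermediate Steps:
X = 1558/5 (X = -41*(-38)/5 = -1/5*(-1558) = 1558/5 ≈ 311.60)
1/(1467 + X) = 1/(1467 + 1558/5) = 1/(8893/5) = 5/8893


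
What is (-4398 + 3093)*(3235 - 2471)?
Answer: -997020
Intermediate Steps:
(-4398 + 3093)*(3235 - 2471) = -1305*764 = -997020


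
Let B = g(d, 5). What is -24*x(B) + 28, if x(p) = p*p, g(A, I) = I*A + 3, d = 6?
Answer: -26108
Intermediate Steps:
g(A, I) = 3 + A*I (g(A, I) = A*I + 3 = 3 + A*I)
B = 33 (B = 3 + 6*5 = 3 + 30 = 33)
x(p) = p**2
-24*x(B) + 28 = -24*33**2 + 28 = -24*1089 + 28 = -26136 + 28 = -26108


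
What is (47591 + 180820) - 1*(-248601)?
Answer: 477012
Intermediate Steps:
(47591 + 180820) - 1*(-248601) = 228411 + 248601 = 477012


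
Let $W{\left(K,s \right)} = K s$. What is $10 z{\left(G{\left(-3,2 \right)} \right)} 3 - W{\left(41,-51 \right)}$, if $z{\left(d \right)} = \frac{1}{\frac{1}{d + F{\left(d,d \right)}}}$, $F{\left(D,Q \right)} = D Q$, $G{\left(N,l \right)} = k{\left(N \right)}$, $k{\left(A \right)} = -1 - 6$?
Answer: $3351$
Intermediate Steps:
$k{\left(A \right)} = -7$ ($k{\left(A \right)} = -1 - 6 = -7$)
$G{\left(N,l \right)} = -7$
$z{\left(d \right)} = d + d^{2}$ ($z{\left(d \right)} = \frac{1}{\frac{1}{d + d d}} = \frac{1}{\frac{1}{d + d^{2}}} = d + d^{2}$)
$10 z{\left(G{\left(-3,2 \right)} \right)} 3 - W{\left(41,-51 \right)} = 10 \left(- 7 \left(1 - 7\right)\right) 3 - 41 \left(-51\right) = 10 \left(\left(-7\right) \left(-6\right)\right) 3 - -2091 = 10 \cdot 42 \cdot 3 + 2091 = 420 \cdot 3 + 2091 = 1260 + 2091 = 3351$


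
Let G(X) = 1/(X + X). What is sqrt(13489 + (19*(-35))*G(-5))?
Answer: sqrt(54222)/2 ≈ 116.43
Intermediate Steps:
G(X) = 1/(2*X)
sqrt(13489 + (19*(-35))*G(-5)) = sqrt(13489 + (19*(-35))*((1/2)/(-5))) = sqrt(13489 - 665*(-1)/(2*5)) = sqrt(13489 - 665*(-1/10)) = sqrt(13489 + 133/2) = sqrt(27111/2) = sqrt(54222)/2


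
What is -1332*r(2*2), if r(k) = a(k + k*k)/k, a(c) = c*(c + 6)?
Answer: -173160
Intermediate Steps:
a(c) = c*(6 + c)
r(k) = (k + k²)*(6 + k + k²)/k (r(k) = ((k + k*k)*(6 + (k + k*k)))/k = ((k + k²)*(6 + (k + k²)))/k = ((k + k²)*(6 + k + k²))/k = (k + k²)*(6 + k + k²)/k)
-1332*r(2*2) = -1332*(1 + 2*2)*(6 + (2*2)*(1 + 2*2)) = -1332*(1 + 4)*(6 + 4*(1 + 4)) = -6660*(6 + 4*5) = -6660*(6 + 20) = -6660*26 = -1332*130 = -173160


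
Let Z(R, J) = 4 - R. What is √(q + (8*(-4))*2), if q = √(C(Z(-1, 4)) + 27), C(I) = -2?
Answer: I*√59 ≈ 7.6811*I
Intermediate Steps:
q = 5 (q = √(-2 + 27) = √25 = 5)
√(q + (8*(-4))*2) = √(5 + (8*(-4))*2) = √(5 - 32*2) = √(5 - 64) = √(-59) = I*√59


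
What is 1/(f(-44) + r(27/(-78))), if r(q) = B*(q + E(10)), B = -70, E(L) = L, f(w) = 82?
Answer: -13/7719 ≈ -0.0016842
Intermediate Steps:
r(q) = -700 - 70*q (r(q) = -70*(q + 10) = -70*(10 + q) = -700 - 70*q)
1/(f(-44) + r(27/(-78))) = 1/(82 + (-700 - 1890/(-78))) = 1/(82 + (-700 - 1890*(-1)/78)) = 1/(82 + (-700 - 70*(-9/26))) = 1/(82 + (-700 + 315/13)) = 1/(82 - 8785/13) = 1/(-7719/13) = -13/7719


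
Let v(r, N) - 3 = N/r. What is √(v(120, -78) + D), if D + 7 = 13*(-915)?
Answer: 7*I*√24285/10 ≈ 109.09*I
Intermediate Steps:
D = -11902 (D = -7 + 13*(-915) = -7 - 11895 = -11902)
v(r, N) = 3 + N/r
√(v(120, -78) + D) = √((3 - 78/120) - 11902) = √((3 - 78*1/120) - 11902) = √((3 - 13/20) - 11902) = √(47/20 - 11902) = √(-237993/20) = 7*I*√24285/10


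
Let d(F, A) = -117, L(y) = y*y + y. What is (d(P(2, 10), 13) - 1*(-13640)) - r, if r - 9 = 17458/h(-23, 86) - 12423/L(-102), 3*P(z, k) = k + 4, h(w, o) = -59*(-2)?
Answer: 26814717/2006 ≈ 13367.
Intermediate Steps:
L(y) = y + y² (L(y) = y² + y = y + y²)
h(w, o) = 118
P(z, k) = 4/3 + k/3 (P(z, k) = (k + 4)/3 = (4 + k)/3 = 4/3 + k/3)
r = 312421/2006 (r = 9 + (17458/118 - 12423*(-1/(102*(1 - 102)))) = 9 + (17458*(1/118) - 12423/((-102*(-101)))) = 9 + (8729/59 - 12423/10302) = 9 + (8729/59 - 12423*1/10302) = 9 + (8729/59 - 41/34) = 9 + 294367/2006 = 312421/2006 ≈ 155.74)
(d(P(2, 10), 13) - 1*(-13640)) - r = (-117 - 1*(-13640)) - 1*312421/2006 = (-117 + 13640) - 312421/2006 = 13523 - 312421/2006 = 26814717/2006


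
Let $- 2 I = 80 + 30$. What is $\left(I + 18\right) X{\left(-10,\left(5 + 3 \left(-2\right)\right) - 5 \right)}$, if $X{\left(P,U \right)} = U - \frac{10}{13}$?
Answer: $\frac{3256}{13} \approx 250.46$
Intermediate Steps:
$X{\left(P,U \right)} = - \frac{10}{13} + U$ ($X{\left(P,U \right)} = U - \frac{10}{13} = - \frac{10}{13} + U$)
$I = -55$ ($I = - \frac{80 + 30}{2} = \left(- \frac{1}{2}\right) 110 = -55$)
$\left(I + 18\right) X{\left(-10,\left(5 + 3 \left(-2\right)\right) - 5 \right)} = \left(-55 + 18\right) \left(- \frac{10}{13} + \left(\left(5 + 3 \left(-2\right)\right) - 5\right)\right) = - 37 \left(- \frac{10}{13} + \left(\left(5 - 6\right) - 5\right)\right) = - 37 \left(- \frac{10}{13} - 6\right) = \left(-37\right) \left(- \frac{88}{13}\right) = \frac{3256}{13}$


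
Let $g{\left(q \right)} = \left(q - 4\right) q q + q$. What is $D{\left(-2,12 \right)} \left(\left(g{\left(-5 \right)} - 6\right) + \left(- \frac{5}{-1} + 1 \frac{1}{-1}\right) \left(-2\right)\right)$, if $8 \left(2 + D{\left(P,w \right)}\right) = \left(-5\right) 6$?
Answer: $1403$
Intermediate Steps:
$D{\left(P,w \right)} = - \frac{23}{4}$ ($D{\left(P,w \right)} = -2 + \frac{\left(-5\right) 6}{8} = -2 + \frac{1}{8} \left(-30\right) = -2 - \frac{15}{4} = - \frac{23}{4}$)
$g{\left(q \right)} = q + q^{2} \left(-4 + q\right)$ ($g{\left(q \right)} = \left(-4 + q\right) q q + q = q \left(-4 + q\right) q + q = q^{2} \left(-4 + q\right) + q = q + q^{2} \left(-4 + q\right)$)
$D{\left(-2,12 \right)} \left(\left(g{\left(-5 \right)} - 6\right) + \left(- \frac{5}{-1} + 1 \frac{1}{-1}\right) \left(-2\right)\right) = - \frac{23 \left(\left(- 5 \left(1 + \left(-5\right)^{2} - -20\right) - 6\right) + \left(- \frac{5}{-1} + 1 \frac{1}{-1}\right) \left(-2\right)\right)}{4} = - \frac{23 \left(\left(- 5 \left(1 + 25 + 20\right) - 6\right) + \left(\left(-5\right) \left(-1\right) + 1 \left(-1\right)\right) \left(-2\right)\right)}{4} = - \frac{23 \left(\left(\left(-5\right) 46 - 6\right) + \left(5 - 1\right) \left(-2\right)\right)}{4} = - \frac{23 \left(\left(-230 - 6\right) + 4 \left(-2\right)\right)}{4} = - \frac{23 \left(-236 - 8\right)}{4} = \left(- \frac{23}{4}\right) \left(-244\right) = 1403$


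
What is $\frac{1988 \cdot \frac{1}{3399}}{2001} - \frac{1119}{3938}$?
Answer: $- \frac{691176067}{2434900842} \approx -0.28386$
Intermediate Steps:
$\frac{1988 \cdot \frac{1}{3399}}{2001} - \frac{1119}{3938} = 1988 \cdot \frac{1}{3399} \cdot \frac{1}{2001} - \frac{1119}{3938} = \frac{1988}{3399} \cdot \frac{1}{2001} - \frac{1119}{3938} = \frac{1988}{6801399} - \frac{1119}{3938} = - \frac{691176067}{2434900842}$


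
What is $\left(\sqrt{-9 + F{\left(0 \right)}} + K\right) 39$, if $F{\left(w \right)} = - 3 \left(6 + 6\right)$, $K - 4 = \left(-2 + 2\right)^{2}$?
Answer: $156 + 117 i \sqrt{5} \approx 156.0 + 261.62 i$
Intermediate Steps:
$K = 4$ ($K = 4 + \left(-2 + 2\right)^{2} = 4 + 0^{2} = 4 + 0 = 4$)
$F{\left(w \right)} = -36$ ($F{\left(w \right)} = \left(-3\right) 12 = -36$)
$\left(\sqrt{-9 + F{\left(0 \right)}} + K\right) 39 = \left(\sqrt{-9 - 36} + 4\right) 39 = \left(\sqrt{-45} + 4\right) 39 = \left(3 i \sqrt{5} + 4\right) 39 = \left(4 + 3 i \sqrt{5}\right) 39 = 156 + 117 i \sqrt{5}$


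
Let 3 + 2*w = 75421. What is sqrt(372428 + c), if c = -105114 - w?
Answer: sqrt(229605) ≈ 479.17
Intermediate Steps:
w = 37709 (w = -3/2 + (1/2)*75421 = -3/2 + 75421/2 = 37709)
c = -142823 (c = -105114 - 1*37709 = -105114 - 37709 = -142823)
sqrt(372428 + c) = sqrt(372428 - 142823) = sqrt(229605)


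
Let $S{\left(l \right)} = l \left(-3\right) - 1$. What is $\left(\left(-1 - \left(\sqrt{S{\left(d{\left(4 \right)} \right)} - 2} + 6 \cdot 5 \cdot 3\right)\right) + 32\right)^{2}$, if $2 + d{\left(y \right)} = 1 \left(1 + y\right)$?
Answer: $3469 + 236 i \sqrt{3} \approx 3469.0 + 408.76 i$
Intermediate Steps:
$d{\left(y \right)} = -1 + y$ ($d{\left(y \right)} = -2 + 1 \left(1 + y\right) = -2 + \left(1 + y\right) = -1 + y$)
$S{\left(l \right)} = -1 - 3 l$ ($S{\left(l \right)} = - 3 l - 1 = -1 - 3 l$)
$\left(\left(-1 - \left(\sqrt{S{\left(d{\left(4 \right)} \right)} - 2} + 6 \cdot 5 \cdot 3\right)\right) + 32\right)^{2} = \left(\left(-1 - \left(\sqrt{\left(-1 - 3 \left(-1 + 4\right)\right) - 2} + 6 \cdot 5 \cdot 3\right)\right) + 32\right)^{2} = \left(\left(-1 - \left(\sqrt{\left(-1 - 9\right) - 2} + 30 \cdot 3\right)\right) + 32\right)^{2} = \left(\left(-1 - \left(\sqrt{\left(-1 - 9\right) - 2} + 90\right)\right) + 32\right)^{2} = \left(\left(-1 - \left(\sqrt{-10 - 2} + 90\right)\right) + 32\right)^{2} = \left(\left(-1 - \left(\sqrt{-12} + 90\right)\right) + 32\right)^{2} = \left(\left(-1 - \left(2 i \sqrt{3} + 90\right)\right) + 32\right)^{2} = \left(\left(-1 - \left(90 + 2 i \sqrt{3}\right)\right) + 32\right)^{2} = \left(\left(-91 - 2 i \sqrt{3}\right) + 32\right)^{2} = \left(-59 - 2 i \sqrt{3}\right)^{2}$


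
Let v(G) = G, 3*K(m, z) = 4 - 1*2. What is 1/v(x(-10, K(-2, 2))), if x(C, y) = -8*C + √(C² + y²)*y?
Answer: 405/32174 - 9*√226/128696 ≈ 0.011536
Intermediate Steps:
K(m, z) = ⅔ (K(m, z) = (4 - 1*2)/3 = (4 - 2)/3 = (⅓)*2 = ⅔)
x(C, y) = -8*C + y*√(C² + y²)
1/v(x(-10, K(-2, 2))) = 1/(-8*(-10) + 2*√((-10)² + (⅔)²)/3) = 1/(80 + 2*√(100 + 4/9)/3) = 1/(80 + 2*√(904/9)/3) = 1/(80 + 2*(2*√226/3)/3) = 1/(80 + 4*√226/9)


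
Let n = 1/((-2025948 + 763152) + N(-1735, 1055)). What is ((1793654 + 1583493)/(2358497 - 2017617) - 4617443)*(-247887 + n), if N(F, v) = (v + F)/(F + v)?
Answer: 246353502911803618969519/215230779800 ≈ 1.1446e+12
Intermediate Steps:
N(F, v) = 1 (N(F, v) = (F + v)/(F + v) = 1)
n = -1/1262795 (n = 1/((-2025948 + 763152) + 1) = 1/(-1262796 + 1) = 1/(-1262795) = -1/1262795 ≈ -7.9189e-7)
((1793654 + 1583493)/(2358497 - 2017617) - 4617443)*(-247887 + n) = ((1793654 + 1583493)/(2358497 - 2017617) - 4617443)*(-247887 - 1/1262795) = (3377147/340880 - 4617443)*(-313030464166/1262795) = -1573990592693/340880*(-313030464166/1262795) = 246353502911803618969519/215230779800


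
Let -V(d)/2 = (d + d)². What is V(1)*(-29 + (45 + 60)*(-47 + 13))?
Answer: 28792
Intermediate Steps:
V(d) = -8*d² (V(d) = -2*(d + d)² = -2*4*d² = -8*d²)
V(1)*(-29 + (45 + 60)*(-47 + 13)) = (-8*1²)*(-29 + (45 + 60)*(-47 + 13)) = (-8*1)*(-29 + 105*(-34)) = -8*(-29 - 3570) = -8*(-3599) = 28792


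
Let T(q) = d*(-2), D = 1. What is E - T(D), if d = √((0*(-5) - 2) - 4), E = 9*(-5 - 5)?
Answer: -90 + 2*I*√6 ≈ -90.0 + 4.899*I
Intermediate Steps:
E = -90 (E = 9*(-10) = -90)
d = I*√6 (d = √((0 - 2) - 4) = √(-2 - 4) = √(-6) = I*√6 ≈ 2.4495*I)
T(q) = -2*I*√6 (T(q) = (I*√6)*(-2) = -2*I*√6)
E - T(D) = -90 - (-2)*I*√6 = -90 + 2*I*√6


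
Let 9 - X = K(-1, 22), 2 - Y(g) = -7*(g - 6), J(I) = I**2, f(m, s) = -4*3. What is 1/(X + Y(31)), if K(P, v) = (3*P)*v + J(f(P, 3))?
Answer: 1/108 ≈ 0.0092593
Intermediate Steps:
f(m, s) = -12
Y(g) = -40 + 7*g (Y(g) = 2 - (-7)*(g - 6) = 2 - (-7)*(-6 + g) = 2 - (42 - 7*g) = 2 + (-42 + 7*g) = -40 + 7*g)
K(P, v) = 144 + 3*P*v (K(P, v) = (3*P)*v + (-12)**2 = 3*P*v + 144 = 144 + 3*P*v)
X = -69 (X = 9 - (144 + 3*(-1)*22) = 9 - (144 - 66) = 9 - 1*78 = 9 - 78 = -69)
1/(X + Y(31)) = 1/(-69 + (-40 + 7*31)) = 1/(-69 + (-40 + 217)) = 1/(-69 + 177) = 1/108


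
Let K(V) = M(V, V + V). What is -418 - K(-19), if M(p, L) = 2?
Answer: -420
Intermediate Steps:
K(V) = 2
-418 - K(-19) = -418 - 1*2 = -418 - 2 = -420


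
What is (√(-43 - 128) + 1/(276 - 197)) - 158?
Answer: -12481/79 + 3*I*√19 ≈ -157.99 + 13.077*I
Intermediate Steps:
(√(-43 - 128) + 1/(276 - 197)) - 158 = (√(-171) + 1/79) - 158 = (3*I*√19 + 1/79) - 158 = (1/79 + 3*I*√19) - 158 = -12481/79 + 3*I*√19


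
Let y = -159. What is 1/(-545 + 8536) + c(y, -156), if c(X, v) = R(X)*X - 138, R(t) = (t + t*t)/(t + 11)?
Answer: 15878013191/591334 ≈ 26851.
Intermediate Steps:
R(t) = (t + t**2)/(11 + t)
c(X, v) = -138 + X**2*(1 + X)/(11 + X) (c(X, v) = (X*(1 + X)/(11 + X))*X - 138 = X**2*(1 + X)/(11 + X) - 138 = -138 + X**2*(1 + X)/(11 + X))
1/(-545 + 8536) + c(y, -156) = 1/(-545 + 8536) + (-1518 - 138*(-159) + (-159)**2*(1 - 159))/(11 - 159) = 1/7991 + (-1518 + 21942 + 25281*(-158))/(-148) = 1/7991 - (-1518 + 21942 - 3994398)/148 = 1/7991 - 1/148*(-3973974) = 1/7991 + 1986987/74 = 15878013191/591334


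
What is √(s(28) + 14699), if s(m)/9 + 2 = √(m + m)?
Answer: √(14681 + 18*√14) ≈ 121.44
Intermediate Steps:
s(m) = -18 + 9*√2*√m (s(m) = -18 + 9*√(m + m) = -18 + 9*√(2*m) = -18 + 9*(√2*√m) = -18 + 9*√2*√m)
√(s(28) + 14699) = √((-18 + 9*√2*√28) + 14699) = √((-18 + 9*√2*(2*√7)) + 14699) = √((-18 + 18*√14) + 14699) = √(14681 + 18*√14)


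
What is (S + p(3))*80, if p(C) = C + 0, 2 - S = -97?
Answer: 8160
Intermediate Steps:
S = 99 (S = 2 - 1*(-97) = 2 + 97 = 99)
p(C) = C
(S + p(3))*80 = (99 + 3)*80 = 102*80 = 8160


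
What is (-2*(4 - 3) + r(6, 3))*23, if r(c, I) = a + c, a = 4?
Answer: 184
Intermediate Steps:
r(c, I) = 4 + c
(-2*(4 - 3) + r(6, 3))*23 = (-2*(4 - 3) + (4 + 6))*23 = (-2*1 + 10)*23 = (-2 + 10)*23 = 8*23 = 184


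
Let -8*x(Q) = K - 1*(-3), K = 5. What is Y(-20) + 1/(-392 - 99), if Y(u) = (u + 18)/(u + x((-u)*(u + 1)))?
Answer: 961/10311 ≈ 0.093201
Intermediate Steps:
x(Q) = -1 (x(Q) = -(5 - 1*(-3))/8 = -(5 + 3)/8 = -⅛*8 = -1)
Y(u) = (18 + u)/(-1 + u) (Y(u) = (u + 18)/(u - 1) = (18 + u)/(-1 + u))
Y(-20) + 1/(-392 - 99) = (18 - 20)/(-1 - 20) + 1/(-392 - 99) = -2/(-21) + 1/(-491) = -1/21*(-2) - 1/491 = 2/21 - 1/491 = 961/10311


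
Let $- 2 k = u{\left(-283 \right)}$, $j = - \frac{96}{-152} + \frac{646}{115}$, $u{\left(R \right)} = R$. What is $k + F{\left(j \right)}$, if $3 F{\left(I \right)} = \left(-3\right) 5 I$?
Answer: $\frac{96363}{874} \approx 110.26$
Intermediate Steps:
$j = \frac{13654}{2185}$ ($j = \left(-96\right) \left(- \frac{1}{152}\right) + 646 \cdot \frac{1}{115} = \frac{12}{19} + \frac{646}{115} = \frac{13654}{2185} \approx 6.249$)
$k = \frac{283}{2}$ ($k = \left(- \frac{1}{2}\right) \left(-283\right) = \frac{283}{2} \approx 141.5$)
$F{\left(I \right)} = - 5 I$ ($F{\left(I \right)} = \frac{\left(-3\right) 5 I}{3} = \frac{\left(-15\right) I}{3} = - 5 I$)
$k + F{\left(j \right)} = \frac{283}{2} - \frac{13654}{437} = \frac{96363}{874}$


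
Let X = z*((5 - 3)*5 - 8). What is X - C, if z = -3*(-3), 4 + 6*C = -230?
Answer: 57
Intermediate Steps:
C = -39 (C = -2/3 + (1/6)*(-230) = -2/3 - 115/3 = -39)
z = 9
X = 18 (X = 9*((5 - 3)*5 - 8) = 9*(2*5 - 8) = 9*(10 - 8) = 9*2 = 18)
X - C = 18 - 1*(-39) = 18 + 39 = 57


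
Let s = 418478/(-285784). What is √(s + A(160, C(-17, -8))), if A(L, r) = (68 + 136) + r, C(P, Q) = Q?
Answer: √993013414739/71446 ≈ 13.948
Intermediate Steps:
A(L, r) = 204 + r
s = -209239/142892 (s = 418478*(-1/285784) = -209239/142892 ≈ -1.4643)
√(s + A(160, C(-17, -8))) = √(-209239/142892 + (204 - 8)) = √(-209239/142892 + 196) = √(27797593/142892) = √993013414739/71446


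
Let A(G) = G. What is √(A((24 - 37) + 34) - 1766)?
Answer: I*√1745 ≈ 41.773*I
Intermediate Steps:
√(A((24 - 37) + 34) - 1766) = √(((24 - 37) + 34) - 1766) = √((-13 + 34) - 1766) = √(21 - 1766) = √(-1745) = I*√1745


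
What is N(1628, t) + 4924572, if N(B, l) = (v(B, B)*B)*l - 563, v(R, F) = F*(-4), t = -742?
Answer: 7871263721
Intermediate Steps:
v(R, F) = -4*F
N(B, l) = -563 - 4*l*B**2 (N(B, l) = ((-4*B)*B)*l - 563 = (-4*B**2)*l - 563 = -4*l*B**2 - 563 = -563 - 4*l*B**2)
N(1628, t) + 4924572 = (-563 - 4*(-742)*1628**2) + 4924572 = (-563 - 4*(-742)*2650384) + 4924572 = (-563 + 7866339712) + 4924572 = 7866339149 + 4924572 = 7871263721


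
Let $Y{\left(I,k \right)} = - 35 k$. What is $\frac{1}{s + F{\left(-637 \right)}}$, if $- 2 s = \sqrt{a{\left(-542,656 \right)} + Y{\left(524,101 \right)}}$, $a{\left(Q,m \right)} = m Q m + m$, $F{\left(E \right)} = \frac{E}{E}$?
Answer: $\frac{4}{233244995} + \frac{2 i \sqrt{233244991}}{233244995} \approx 1.7149 \cdot 10^{-8} + 0.00013096 i$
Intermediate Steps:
$F{\left(E \right)} = 1$
$a{\left(Q,m \right)} = m + Q m^{2}$ ($a{\left(Q,m \right)} = Q m m + m = Q m^{2} + m = m + Q m^{2}$)
$s = - \frac{i \sqrt{233244991}}{2}$ ($s = - \frac{\sqrt{656 \left(1 - 355552\right) - 3535}}{2} = - \frac{\sqrt{656 \left(-355551\right) - 3535}}{2} = - \frac{\sqrt{-233241456 - 3535}}{2} = - \frac{\sqrt{-233244991}}{2} = - \frac{i \sqrt{233244991}}{2} \approx - 7636.2 i$)
$\frac{1}{s + F{\left(-637 \right)}} = \frac{1}{- \frac{i \sqrt{233244991}}{2} + 1} = \frac{1}{1 - \frac{i \sqrt{233244991}}{2}}$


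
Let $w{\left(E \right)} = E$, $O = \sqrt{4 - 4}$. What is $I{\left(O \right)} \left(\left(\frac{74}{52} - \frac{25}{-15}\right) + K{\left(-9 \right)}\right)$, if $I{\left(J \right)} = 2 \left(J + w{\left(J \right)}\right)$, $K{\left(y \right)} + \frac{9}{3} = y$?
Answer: $0$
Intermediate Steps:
$K{\left(y \right)} = -3 + y$
$O = 0$ ($O = \sqrt{0} = 0$)
$I{\left(J \right)} = 4 J$ ($I{\left(J \right)} = 2 \left(J + J\right) = 2 \cdot 2 J = 4 J$)
$I{\left(O \right)} \left(\left(\frac{74}{52} - \frac{25}{-15}\right) + K{\left(-9 \right)}\right) = 4 \cdot 0 \left(\left(\frac{74}{52} - \frac{25}{-15}\right) - 12\right) = 0 \left(\left(74 \cdot \frac{1}{52} - - \frac{5}{3}\right) - 12\right) = 0 \left(\left(\frac{37}{26} + \frac{5}{3}\right) - 12\right) = 0 \left(\frac{241}{78} - 12\right) = 0 \left(- \frac{695}{78}\right) = 0$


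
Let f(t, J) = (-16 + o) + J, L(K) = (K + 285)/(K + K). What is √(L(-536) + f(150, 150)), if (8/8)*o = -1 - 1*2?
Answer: √9425761/268 ≈ 11.456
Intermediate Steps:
L(K) = (285 + K)/(2*K) (L(K) = (285 + K)/((2*K)) = (285 + K)*(1/(2*K)) = (285 + K)/(2*K))
o = -3 (o = -1 - 1*2 = -1 - 2 = -3)
f(t, J) = -19 + J (f(t, J) = (-16 - 3) + J = -19 + J)
√(L(-536) + f(150, 150)) = √((½)*(285 - 536)/(-536) + (-19 + 150)) = √((½)*(-1/536)*(-251) + 131) = √(251/1072 + 131) = √(140683/1072) = √9425761/268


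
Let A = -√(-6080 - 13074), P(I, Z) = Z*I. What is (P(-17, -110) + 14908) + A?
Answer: 16778 - I*√19154 ≈ 16778.0 - 138.4*I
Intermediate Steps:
P(I, Z) = I*Z
A = -I*√19154 (A = -√(-19154) = -I*√19154 ≈ -138.4*I)
(P(-17, -110) + 14908) + A = (-17*(-110) + 14908) - I*√19154 = (1870 + 14908) - I*√19154 = 16778 - I*√19154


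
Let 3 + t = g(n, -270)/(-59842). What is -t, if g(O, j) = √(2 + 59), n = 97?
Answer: 3 + √61/59842 ≈ 3.0001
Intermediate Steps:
g(O, j) = √61
t = -3 - √61/59842 (t = -3 + √61/(-59842) = -3 + √61*(-1/59842) = -3 - √61/59842 ≈ -3.0001)
-t = -(-3 - √61/59842) = 3 + √61/59842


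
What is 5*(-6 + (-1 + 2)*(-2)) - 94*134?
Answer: -12636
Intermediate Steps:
5*(-6 + (-1 + 2)*(-2)) - 94*134 = 5*(-6 + 1*(-2)) - 12596 = 5*(-6 - 2) - 12596 = 5*(-8) - 12596 = -40 - 12596 = -12636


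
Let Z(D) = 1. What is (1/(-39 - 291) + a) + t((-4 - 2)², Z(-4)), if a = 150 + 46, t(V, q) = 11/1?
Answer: 68309/330 ≈ 207.00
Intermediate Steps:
t(V, q) = 11 (t(V, q) = 11*1 = 11)
a = 196
(1/(-39 - 291) + a) + t((-4 - 2)², Z(-4)) = (1/(-39 - 291) + 196) + 11 = (1/(-330) + 196) + 11 = (-1/330 + 196) + 11 = 64679/330 + 11 = 68309/330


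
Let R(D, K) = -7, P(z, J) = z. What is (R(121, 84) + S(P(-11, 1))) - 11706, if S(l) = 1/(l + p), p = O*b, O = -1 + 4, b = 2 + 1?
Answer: -23427/2 ≈ -11714.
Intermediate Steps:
b = 3
O = 3
p = 9 (p = 3*3 = 9)
S(l) = 1/(9 + l) (S(l) = 1/(l + 9) = 1/(9 + l))
(R(121, 84) + S(P(-11, 1))) - 11706 = (-7 + 1/(9 - 11)) - 11706 = (-7 + 1/(-2)) - 11706 = (-7 - ½) - 11706 = -15/2 - 11706 = -23427/2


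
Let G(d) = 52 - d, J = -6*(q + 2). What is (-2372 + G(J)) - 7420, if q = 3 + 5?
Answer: -9680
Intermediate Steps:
q = 8
J = -60 (J = -6*(8 + 2) = -6*10 = -60)
(-2372 + G(J)) - 7420 = (-2372 + (52 - 1*(-60))) - 7420 = (-2372 + (52 + 60)) - 7420 = (-2372 + 112) - 7420 = -2260 - 7420 = -9680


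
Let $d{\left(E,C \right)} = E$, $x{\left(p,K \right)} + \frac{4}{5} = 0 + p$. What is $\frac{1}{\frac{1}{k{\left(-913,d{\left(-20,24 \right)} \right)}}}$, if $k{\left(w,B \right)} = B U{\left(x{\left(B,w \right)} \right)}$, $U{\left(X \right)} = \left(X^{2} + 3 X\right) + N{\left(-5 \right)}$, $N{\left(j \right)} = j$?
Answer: $- \frac{36524}{5} \approx -7304.8$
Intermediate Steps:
$x{\left(p,K \right)} = - \frac{4}{5} + p$ ($x{\left(p,K \right)} = - \frac{4}{5} + \left(0 + p\right) = - \frac{4}{5} + p$)
$U{\left(X \right)} = -5 + X^{2} + 3 X$ ($U{\left(X \right)} = \left(X^{2} + 3 X\right) - 5 = -5 + X^{2} + 3 X$)
$k{\left(w,B \right)} = B \left(- \frac{37}{5} + \left(- \frac{4}{5} + B\right)^{2} + 3 B\right)$ ($k{\left(w,B \right)} = B \left(-5 + \left(- \frac{4}{5} + B\right)^{2} + 3 \left(- \frac{4}{5} + B\right)\right) = B \left(-5 + \left(- \frac{4}{5} + B\right)^{2} + \left(- \frac{12}{5} + 3 B\right)\right) = B \left(- \frac{37}{5} + \left(- \frac{4}{5} + B\right)^{2} + 3 B\right)$)
$\frac{1}{\frac{1}{k{\left(-913,d{\left(-20,24 \right)} \right)}}} = \frac{1}{\frac{1}{\frac{1}{25} \left(-20\right) \left(-169 + 25 \left(-20\right)^{2} + 35 \left(-20\right)\right)}} = \frac{1}{\frac{1}{\frac{1}{25} \left(-20\right) \left(-169 + 25 \cdot 400 - 700\right)}} = \frac{1}{\frac{1}{\frac{1}{25} \left(-20\right) \left(-169 + 10000 - 700\right)}} = \frac{1}{\frac{1}{\frac{1}{25} \left(-20\right) 9131}} = \frac{1}{\frac{1}{- \frac{36524}{5}}} = \frac{1}{- \frac{5}{36524}} = - \frac{36524}{5}$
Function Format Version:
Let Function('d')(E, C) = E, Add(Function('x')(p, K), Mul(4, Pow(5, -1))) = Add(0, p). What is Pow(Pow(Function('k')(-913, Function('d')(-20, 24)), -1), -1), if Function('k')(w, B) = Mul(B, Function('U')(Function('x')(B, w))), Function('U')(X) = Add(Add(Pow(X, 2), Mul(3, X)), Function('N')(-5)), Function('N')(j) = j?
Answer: Rational(-36524, 5) ≈ -7304.8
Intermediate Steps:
Function('x')(p, K) = Add(Rational(-4, 5), p) (Function('x')(p, K) = Add(Rational(-4, 5), Add(0, p)) = Add(Rational(-4, 5), p))
Function('U')(X) = Add(-5, Pow(X, 2), Mul(3, X)) (Function('U')(X) = Add(Add(Pow(X, 2), Mul(3, X)), -5) = Add(-5, Pow(X, 2), Mul(3, X)))
Function('k')(w, B) = Mul(B, Add(Rational(-37, 5), Pow(Add(Rational(-4, 5), B), 2), Mul(3, B))) (Function('k')(w, B) = Mul(B, Add(-5, Pow(Add(Rational(-4, 5), B), 2), Mul(3, Add(Rational(-4, 5), B)))) = Mul(B, Add(-5, Pow(Add(Rational(-4, 5), B), 2), Add(Rational(-12, 5), Mul(3, B)))) = Mul(B, Add(Rational(-37, 5), Pow(Add(Rational(-4, 5), B), 2), Mul(3, B))))
Pow(Pow(Function('k')(-913, Function('d')(-20, 24)), -1), -1) = Pow(Pow(Mul(Rational(1, 25), -20, Add(-169, Mul(25, Pow(-20, 2)), Mul(35, -20))), -1), -1) = Pow(Pow(Mul(Rational(1, 25), -20, Add(-169, Mul(25, 400), -700)), -1), -1) = Pow(Pow(Mul(Rational(1, 25), -20, Add(-169, 10000, -700)), -1), -1) = Pow(Pow(Mul(Rational(1, 25), -20, 9131), -1), -1) = Pow(Pow(Rational(-36524, 5), -1), -1) = Pow(Rational(-5, 36524), -1) = Rational(-36524, 5)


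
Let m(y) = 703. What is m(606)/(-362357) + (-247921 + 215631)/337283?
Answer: -11937617479/122216856031 ≈ -0.097676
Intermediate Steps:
m(606)/(-362357) + (-247921 + 215631)/337283 = 703/(-362357) + (-247921 + 215631)/337283 = 703*(-1/362357) - 32290*1/337283 = -703/362357 - 32290/337283 = -11937617479/122216856031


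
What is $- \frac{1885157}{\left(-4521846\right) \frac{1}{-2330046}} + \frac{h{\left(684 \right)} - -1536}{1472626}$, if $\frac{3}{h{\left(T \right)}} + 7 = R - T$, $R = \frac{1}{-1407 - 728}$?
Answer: $- \frac{530161516050349320978067}{545772875126030692} \approx -9.714 \cdot 10^{5}$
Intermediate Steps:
$R = - \frac{1}{2135}$ ($R = \frac{1}{-2135} = - \frac{1}{2135} \approx -0.00046838$)
$h{\left(T \right)} = \frac{3}{- \frac{14946}{2135} - T}$ ($h{\left(T \right)} = \frac{3}{-7 - \left(\frac{1}{2135} + T\right)} = \frac{3}{- \frac{14946}{2135} - T}$)
$- \frac{1885157}{\left(-4521846\right) \frac{1}{-2330046}} + \frac{h{\left(684 \right)} - -1536}{1472626} = - \frac{1885157}{\left(-4521846\right) \frac{1}{-2330046}} + \frac{- \frac{6405}{14946 + 2135 \cdot 684} - -1536}{1472626} = - \frac{1885157}{\left(-4521846\right) \left(- \frac{1}{2330046}\right)} + \left(- \frac{6405}{14946 + 1460340} + 1536\right) \frac{1}{1472626} = - \frac{1885157}{\frac{753641}{388341}} + \left(- \frac{6405}{1475286} + 1536\right) \frac{1}{1472626} = \left(-1885157\right) \frac{388341}{753641} + \left(\left(-6405\right) \frac{1}{1475286} + 1536\right) \frac{1}{1472626} = - \frac{732083754537}{753641} + \left(- \frac{2135}{491762} + 1536\right) \frac{1}{1472626} = - \frac{732083754537}{753641} + \frac{755344297}{491762} \cdot \frac{1}{1472626} = - \frac{732083754537}{753641} + \frac{755344297}{724181507012} = - \frac{530161516050349320978067}{545772875126030692}$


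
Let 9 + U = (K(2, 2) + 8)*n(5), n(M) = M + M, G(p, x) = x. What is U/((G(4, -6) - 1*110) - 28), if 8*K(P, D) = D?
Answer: -49/96 ≈ -0.51042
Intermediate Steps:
K(P, D) = D/8
n(M) = 2*M
U = 147/2 (U = -9 + ((⅛)*2 + 8)*(2*5) = -9 + (¼ + 8)*10 = -9 + (33/4)*10 = -9 + 165/2 = 147/2 ≈ 73.500)
U/((G(4, -6) - 1*110) - 28) = (147/2)/((-6 - 1*110) - 28) = (147/2)/((-6 - 110) - 28) = (147/2)/(-116 - 28) = (147/2)/(-144) = -1/144*147/2 = -49/96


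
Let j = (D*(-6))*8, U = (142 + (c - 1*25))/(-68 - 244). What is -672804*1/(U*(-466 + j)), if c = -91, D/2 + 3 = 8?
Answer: -366984/43 ≈ -8534.5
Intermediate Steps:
D = 10 (D = -6 + 2*8 = -6 + 16 = 10)
U = -1/12 (U = (142 + (-91 - 1*25))/(-68 - 244) = (142 + (-91 - 25))/(-312) = (142 - 116)*(-1/312) = 26*(-1/312) = -1/12 ≈ -0.083333)
j = -480 (j = (10*(-6))*8 = -60*8 = -480)
-672804*1/(U*(-466 + j)) = -672804*(-12/(-466 - 480)) = -672804/((-1/12*(-946))) = -672804/473/6 = -672804*6/473 = -366984/43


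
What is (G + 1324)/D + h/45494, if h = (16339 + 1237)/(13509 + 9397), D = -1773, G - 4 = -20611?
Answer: 386433982555/35531109711 ≈ 10.876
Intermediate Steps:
G = -20607 (G = 4 - 20611 = -20607)
h = 676/881 (h = 17576/22906 = 17576*(1/22906) = 676/881 ≈ 0.76731)
(G + 1324)/D + h/45494 = (-20607 + 1324)/(-1773) + (676/881)/45494 = -19283*(-1/1773) + (676/881)*(1/45494) = 19283/1773 + 338/20040107 = 386433982555/35531109711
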